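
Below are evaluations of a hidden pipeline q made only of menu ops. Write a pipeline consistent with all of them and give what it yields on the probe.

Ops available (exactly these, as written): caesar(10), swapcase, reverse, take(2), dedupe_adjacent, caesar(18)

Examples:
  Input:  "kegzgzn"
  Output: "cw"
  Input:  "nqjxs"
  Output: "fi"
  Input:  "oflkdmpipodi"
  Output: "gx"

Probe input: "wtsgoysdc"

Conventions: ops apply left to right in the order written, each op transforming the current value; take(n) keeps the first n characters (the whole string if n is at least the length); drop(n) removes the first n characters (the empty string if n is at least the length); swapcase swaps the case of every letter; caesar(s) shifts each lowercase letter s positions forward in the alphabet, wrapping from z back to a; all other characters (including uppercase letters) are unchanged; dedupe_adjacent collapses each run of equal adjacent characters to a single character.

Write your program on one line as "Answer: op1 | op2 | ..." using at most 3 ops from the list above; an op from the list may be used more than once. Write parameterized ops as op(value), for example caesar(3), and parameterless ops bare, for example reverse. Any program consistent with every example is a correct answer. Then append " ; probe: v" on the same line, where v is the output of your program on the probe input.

take(2) | caesar(18) ; probe: "ol"

Check, running the answer program on each example:
  "kegzgzn" -> "ke" -> "cw"
  "nqjxs" -> "nq" -> "fi"
  "oflkdmpipodi" -> "of" -> "gx"
  probe: "wtsgoysdc" -> "wt" -> "ol"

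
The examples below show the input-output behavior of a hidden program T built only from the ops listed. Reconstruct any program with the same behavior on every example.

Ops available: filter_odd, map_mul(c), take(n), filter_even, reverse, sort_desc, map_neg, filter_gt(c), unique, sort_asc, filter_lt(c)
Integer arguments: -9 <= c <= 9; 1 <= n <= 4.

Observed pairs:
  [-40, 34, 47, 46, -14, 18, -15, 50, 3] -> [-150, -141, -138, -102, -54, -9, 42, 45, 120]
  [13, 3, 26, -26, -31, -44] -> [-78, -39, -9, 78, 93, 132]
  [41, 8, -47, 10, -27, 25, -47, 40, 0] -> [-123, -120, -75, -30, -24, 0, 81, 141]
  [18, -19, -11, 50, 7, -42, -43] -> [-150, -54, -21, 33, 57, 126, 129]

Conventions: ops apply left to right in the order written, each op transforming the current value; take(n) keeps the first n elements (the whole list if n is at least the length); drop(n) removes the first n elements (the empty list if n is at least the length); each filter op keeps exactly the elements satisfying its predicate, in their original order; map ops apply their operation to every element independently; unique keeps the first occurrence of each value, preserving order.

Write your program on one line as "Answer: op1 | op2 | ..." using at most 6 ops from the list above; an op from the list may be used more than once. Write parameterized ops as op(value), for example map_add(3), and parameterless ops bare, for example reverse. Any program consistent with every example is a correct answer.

map_mul(3) | map_neg | sort_desc | reverse | unique

Check, running the answer program on each example:
  [-40, 34, 47, 46, -14, 18, -15, 50, 3] -> [-120, 102, 141, 138, -42, 54, -45, 150, 9] -> [120, -102, -141, -138, 42, -54, 45, -150, -9] -> [120, 45, 42, -9, -54, -102, -138, -141, -150] -> [-150, -141, -138, -102, -54, -9, 42, 45, 120] -> [-150, -141, -138, -102, -54, -9, 42, 45, 120]
  [13, 3, 26, -26, -31, -44] -> [39, 9, 78, -78, -93, -132] -> [-39, -9, -78, 78, 93, 132] -> [132, 93, 78, -9, -39, -78] -> [-78, -39, -9, 78, 93, 132] -> [-78, -39, -9, 78, 93, 132]
  [41, 8, -47, 10, -27, 25, -47, 40, 0] -> [123, 24, -141, 30, -81, 75, -141, 120, 0] -> [-123, -24, 141, -30, 81, -75, 141, -120, 0] -> [141, 141, 81, 0, -24, -30, -75, -120, -123] -> [-123, -120, -75, -30, -24, 0, 81, 141, 141] -> [-123, -120, -75, -30, -24, 0, 81, 141]
  [18, -19, -11, 50, 7, -42, -43] -> [54, -57, -33, 150, 21, -126, -129] -> [-54, 57, 33, -150, -21, 126, 129] -> [129, 126, 57, 33, -21, -54, -150] -> [-150, -54, -21, 33, 57, 126, 129] -> [-150, -54, -21, 33, 57, 126, 129]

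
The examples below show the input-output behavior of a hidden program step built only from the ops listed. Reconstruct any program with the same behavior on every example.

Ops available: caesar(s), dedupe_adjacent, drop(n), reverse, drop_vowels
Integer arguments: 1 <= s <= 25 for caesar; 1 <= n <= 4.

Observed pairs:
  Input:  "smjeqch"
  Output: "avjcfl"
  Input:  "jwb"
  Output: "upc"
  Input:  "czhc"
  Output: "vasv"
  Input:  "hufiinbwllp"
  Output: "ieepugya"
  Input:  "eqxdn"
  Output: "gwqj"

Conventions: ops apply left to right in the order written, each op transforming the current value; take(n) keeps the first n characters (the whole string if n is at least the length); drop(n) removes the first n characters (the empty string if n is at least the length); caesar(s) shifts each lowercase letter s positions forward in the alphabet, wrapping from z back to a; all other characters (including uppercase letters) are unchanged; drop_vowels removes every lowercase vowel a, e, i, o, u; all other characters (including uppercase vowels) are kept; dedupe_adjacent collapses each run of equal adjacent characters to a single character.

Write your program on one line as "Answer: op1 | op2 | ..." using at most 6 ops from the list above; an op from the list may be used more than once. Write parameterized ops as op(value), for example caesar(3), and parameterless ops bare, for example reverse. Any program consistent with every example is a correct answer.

drop_vowels | caesar(24) | reverse | caesar(24) | caesar(23)

Check, running the answer program on each example:
  "smjeqch" -> "smjqch" -> "qkhoaf" -> "faohkq" -> "dymfio" -> "avjcfl"
  "jwb" -> "jwb" -> "huz" -> "zuh" -> "xsf" -> "upc"
  "czhc" -> "czhc" -> "axfa" -> "afxa" -> "ydvy" -> "vasv"
  "hufiinbwllp" -> "hfnbwllp" -> "fdlzujjn" -> "njjuzldf" -> "lhhsxjbd" -> "ieepugya"
  "eqxdn" -> "qxdn" -> "ovbl" -> "lbvo" -> "jztm" -> "gwqj"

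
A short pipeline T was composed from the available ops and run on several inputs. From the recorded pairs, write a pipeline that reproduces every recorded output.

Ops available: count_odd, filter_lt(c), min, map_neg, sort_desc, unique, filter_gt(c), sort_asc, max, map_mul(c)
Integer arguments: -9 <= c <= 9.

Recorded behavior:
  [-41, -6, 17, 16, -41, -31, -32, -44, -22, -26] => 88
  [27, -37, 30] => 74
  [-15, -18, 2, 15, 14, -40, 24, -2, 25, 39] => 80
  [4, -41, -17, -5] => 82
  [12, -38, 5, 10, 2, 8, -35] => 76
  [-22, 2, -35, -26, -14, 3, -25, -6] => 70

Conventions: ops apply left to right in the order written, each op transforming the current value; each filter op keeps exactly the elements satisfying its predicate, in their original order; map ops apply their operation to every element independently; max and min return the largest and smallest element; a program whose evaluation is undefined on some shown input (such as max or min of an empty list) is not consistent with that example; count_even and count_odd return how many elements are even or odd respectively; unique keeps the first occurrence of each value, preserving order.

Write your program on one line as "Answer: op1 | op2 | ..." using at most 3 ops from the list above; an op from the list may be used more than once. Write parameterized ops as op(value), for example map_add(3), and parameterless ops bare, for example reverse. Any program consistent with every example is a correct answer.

map_mul(-2) | filter_gt(-5) | max

Check, running the answer program on each example:
  [-41, -6, 17, 16, -41, -31, -32, -44, -22, -26] -> [82, 12, -34, -32, 82, 62, 64, 88, 44, 52] -> [82, 12, 82, 62, 64, 88, 44, 52] -> 88
  [27, -37, 30] -> [-54, 74, -60] -> [74] -> 74
  [-15, -18, 2, 15, 14, -40, 24, -2, 25, 39] -> [30, 36, -4, -30, -28, 80, -48, 4, -50, -78] -> [30, 36, -4, 80, 4] -> 80
  [4, -41, -17, -5] -> [-8, 82, 34, 10] -> [82, 34, 10] -> 82
  [12, -38, 5, 10, 2, 8, -35] -> [-24, 76, -10, -20, -4, -16, 70] -> [76, -4, 70] -> 76
  [-22, 2, -35, -26, -14, 3, -25, -6] -> [44, -4, 70, 52, 28, -6, 50, 12] -> [44, -4, 70, 52, 28, 50, 12] -> 70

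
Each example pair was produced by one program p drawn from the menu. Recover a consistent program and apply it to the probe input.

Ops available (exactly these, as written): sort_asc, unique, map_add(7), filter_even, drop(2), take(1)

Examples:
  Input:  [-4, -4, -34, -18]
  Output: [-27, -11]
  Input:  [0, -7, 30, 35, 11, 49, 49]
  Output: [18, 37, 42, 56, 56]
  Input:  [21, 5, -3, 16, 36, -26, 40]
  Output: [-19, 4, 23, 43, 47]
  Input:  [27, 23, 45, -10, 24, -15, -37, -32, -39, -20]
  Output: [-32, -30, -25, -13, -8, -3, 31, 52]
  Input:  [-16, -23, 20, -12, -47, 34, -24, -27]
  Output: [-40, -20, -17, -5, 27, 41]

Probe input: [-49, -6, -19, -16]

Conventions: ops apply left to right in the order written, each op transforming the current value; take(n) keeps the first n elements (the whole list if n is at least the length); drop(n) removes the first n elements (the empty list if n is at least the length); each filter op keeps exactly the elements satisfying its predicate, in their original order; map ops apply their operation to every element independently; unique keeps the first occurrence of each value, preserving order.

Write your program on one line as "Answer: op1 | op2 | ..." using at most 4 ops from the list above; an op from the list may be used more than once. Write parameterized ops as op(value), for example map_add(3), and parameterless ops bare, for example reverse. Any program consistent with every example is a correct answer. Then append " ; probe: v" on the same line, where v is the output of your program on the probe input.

drop(2) | map_add(7) | sort_asc ; probe: [-12, -9]

Check, running the answer program on each example:
  [-4, -4, -34, -18] -> [-34, -18] -> [-27, -11] -> [-27, -11]
  [0, -7, 30, 35, 11, 49, 49] -> [30, 35, 11, 49, 49] -> [37, 42, 18, 56, 56] -> [18, 37, 42, 56, 56]
  [21, 5, -3, 16, 36, -26, 40] -> [-3, 16, 36, -26, 40] -> [4, 23, 43, -19, 47] -> [-19, 4, 23, 43, 47]
  [27, 23, 45, -10, 24, -15, -37, -32, -39, -20] -> [45, -10, 24, -15, -37, -32, -39, -20] -> [52, -3, 31, -8, -30, -25, -32, -13] -> [-32, -30, -25, -13, -8, -3, 31, 52]
  [-16, -23, 20, -12, -47, 34, -24, -27] -> [20, -12, -47, 34, -24, -27] -> [27, -5, -40, 41, -17, -20] -> [-40, -20, -17, -5, 27, 41]
  probe: [-49, -6, -19, -16] -> [-19, -16] -> [-12, -9] -> [-12, -9]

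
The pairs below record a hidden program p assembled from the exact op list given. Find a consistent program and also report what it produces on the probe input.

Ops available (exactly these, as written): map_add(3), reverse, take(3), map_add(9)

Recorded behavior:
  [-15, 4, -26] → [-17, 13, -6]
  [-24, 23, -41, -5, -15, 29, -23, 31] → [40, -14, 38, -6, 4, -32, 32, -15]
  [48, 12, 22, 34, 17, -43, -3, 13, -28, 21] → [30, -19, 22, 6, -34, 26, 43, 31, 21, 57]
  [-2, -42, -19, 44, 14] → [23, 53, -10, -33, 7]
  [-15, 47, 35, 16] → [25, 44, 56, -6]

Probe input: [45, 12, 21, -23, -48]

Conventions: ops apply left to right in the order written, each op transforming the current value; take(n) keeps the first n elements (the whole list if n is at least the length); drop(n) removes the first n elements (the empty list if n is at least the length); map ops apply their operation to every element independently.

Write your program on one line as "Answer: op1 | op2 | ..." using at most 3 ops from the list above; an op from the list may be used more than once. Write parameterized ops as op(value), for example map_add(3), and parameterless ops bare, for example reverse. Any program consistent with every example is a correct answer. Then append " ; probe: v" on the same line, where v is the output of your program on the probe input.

reverse | map_add(9) ; probe: [-39, -14, 30, 21, 54]

Check, running the answer program on each example:
  [-15, 4, -26] -> [-26, 4, -15] -> [-17, 13, -6]
  [-24, 23, -41, -5, -15, 29, -23, 31] -> [31, -23, 29, -15, -5, -41, 23, -24] -> [40, -14, 38, -6, 4, -32, 32, -15]
  [48, 12, 22, 34, 17, -43, -3, 13, -28, 21] -> [21, -28, 13, -3, -43, 17, 34, 22, 12, 48] -> [30, -19, 22, 6, -34, 26, 43, 31, 21, 57]
  [-2, -42, -19, 44, 14] -> [14, 44, -19, -42, -2] -> [23, 53, -10, -33, 7]
  [-15, 47, 35, 16] -> [16, 35, 47, -15] -> [25, 44, 56, -6]
  probe: [45, 12, 21, -23, -48] -> [-48, -23, 21, 12, 45] -> [-39, -14, 30, 21, 54]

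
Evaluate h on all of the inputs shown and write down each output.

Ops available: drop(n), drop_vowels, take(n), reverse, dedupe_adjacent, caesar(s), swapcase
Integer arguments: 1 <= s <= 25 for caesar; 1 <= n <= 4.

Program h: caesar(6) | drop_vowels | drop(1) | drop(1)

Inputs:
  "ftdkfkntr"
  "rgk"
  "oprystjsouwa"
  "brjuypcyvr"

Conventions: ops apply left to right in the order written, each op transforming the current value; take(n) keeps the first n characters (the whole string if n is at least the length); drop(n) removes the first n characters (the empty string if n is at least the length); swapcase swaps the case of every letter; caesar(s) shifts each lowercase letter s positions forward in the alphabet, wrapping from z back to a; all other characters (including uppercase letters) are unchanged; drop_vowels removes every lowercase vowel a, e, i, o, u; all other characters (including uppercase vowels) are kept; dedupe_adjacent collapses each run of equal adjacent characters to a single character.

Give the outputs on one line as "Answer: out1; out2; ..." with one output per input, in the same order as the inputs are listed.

Execution, op by op:
  "ftdkfkntr" -> "lzjqlqtzx" -> "lzjqlqtzx" -> "zjqlqtzx" -> "jqlqtzx"
  "rgk" -> "xmq" -> "xmq" -> "mq" -> "q"
  "oprystjsouwa" -> "uvxeyzpyuacg" -> "vxyzpycg" -> "xyzpycg" -> "yzpycg"
  "brjuypcyvr" -> "hxpaeviebx" -> "hxpvbx" -> "xpvbx" -> "pvbx"

"jqlqtzx"; "q"; "yzpycg"; "pvbx"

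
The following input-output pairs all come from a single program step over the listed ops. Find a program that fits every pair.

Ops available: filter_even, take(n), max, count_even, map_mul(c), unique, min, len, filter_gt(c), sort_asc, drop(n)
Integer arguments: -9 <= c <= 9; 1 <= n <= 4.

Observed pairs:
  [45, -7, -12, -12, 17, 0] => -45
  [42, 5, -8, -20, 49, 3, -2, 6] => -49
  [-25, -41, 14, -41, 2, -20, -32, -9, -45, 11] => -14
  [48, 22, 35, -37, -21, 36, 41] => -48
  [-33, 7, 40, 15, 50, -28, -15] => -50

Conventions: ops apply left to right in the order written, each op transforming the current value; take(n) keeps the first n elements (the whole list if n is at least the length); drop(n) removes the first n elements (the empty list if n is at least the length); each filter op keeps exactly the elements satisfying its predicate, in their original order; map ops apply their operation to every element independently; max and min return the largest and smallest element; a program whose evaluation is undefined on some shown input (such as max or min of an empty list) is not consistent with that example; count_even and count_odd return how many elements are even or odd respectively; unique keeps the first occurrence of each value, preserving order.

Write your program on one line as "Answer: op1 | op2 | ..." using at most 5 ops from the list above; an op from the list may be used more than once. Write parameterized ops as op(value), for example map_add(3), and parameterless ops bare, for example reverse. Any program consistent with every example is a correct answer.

sort_asc | map_mul(-1) | sort_asc | min

Check, running the answer program on each example:
  [45, -7, -12, -12, 17, 0] -> [-12, -12, -7, 0, 17, 45] -> [12, 12, 7, 0, -17, -45] -> [-45, -17, 0, 7, 12, 12] -> -45
  [42, 5, -8, -20, 49, 3, -2, 6] -> [-20, -8, -2, 3, 5, 6, 42, 49] -> [20, 8, 2, -3, -5, -6, -42, -49] -> [-49, -42, -6, -5, -3, 2, 8, 20] -> -49
  [-25, -41, 14, -41, 2, -20, -32, -9, -45, 11] -> [-45, -41, -41, -32, -25, -20, -9, 2, 11, 14] -> [45, 41, 41, 32, 25, 20, 9, -2, -11, -14] -> [-14, -11, -2, 9, 20, 25, 32, 41, 41, 45] -> -14
  [48, 22, 35, -37, -21, 36, 41] -> [-37, -21, 22, 35, 36, 41, 48] -> [37, 21, -22, -35, -36, -41, -48] -> [-48, -41, -36, -35, -22, 21, 37] -> -48
  [-33, 7, 40, 15, 50, -28, -15] -> [-33, -28, -15, 7, 15, 40, 50] -> [33, 28, 15, -7, -15, -40, -50] -> [-50, -40, -15, -7, 15, 28, 33] -> -50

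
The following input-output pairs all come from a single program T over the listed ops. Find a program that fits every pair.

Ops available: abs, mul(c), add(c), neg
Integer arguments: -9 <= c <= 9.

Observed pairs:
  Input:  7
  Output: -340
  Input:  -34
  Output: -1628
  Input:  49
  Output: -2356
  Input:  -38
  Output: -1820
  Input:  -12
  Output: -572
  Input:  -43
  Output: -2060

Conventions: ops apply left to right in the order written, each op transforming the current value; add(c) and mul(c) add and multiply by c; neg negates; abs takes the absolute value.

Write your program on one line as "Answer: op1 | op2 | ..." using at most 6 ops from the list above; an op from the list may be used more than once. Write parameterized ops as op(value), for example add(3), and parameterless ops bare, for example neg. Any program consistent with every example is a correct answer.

neg | mul(-6) | mul(8) | add(4) | abs | neg

Check, running the answer program on each example:
  7 -> -7 -> 42 -> 336 -> 340 -> 340 -> -340
  -34 -> 34 -> -204 -> -1632 -> -1628 -> 1628 -> -1628
  49 -> -49 -> 294 -> 2352 -> 2356 -> 2356 -> -2356
  -38 -> 38 -> -228 -> -1824 -> -1820 -> 1820 -> -1820
  -12 -> 12 -> -72 -> -576 -> -572 -> 572 -> -572
  -43 -> 43 -> -258 -> -2064 -> -2060 -> 2060 -> -2060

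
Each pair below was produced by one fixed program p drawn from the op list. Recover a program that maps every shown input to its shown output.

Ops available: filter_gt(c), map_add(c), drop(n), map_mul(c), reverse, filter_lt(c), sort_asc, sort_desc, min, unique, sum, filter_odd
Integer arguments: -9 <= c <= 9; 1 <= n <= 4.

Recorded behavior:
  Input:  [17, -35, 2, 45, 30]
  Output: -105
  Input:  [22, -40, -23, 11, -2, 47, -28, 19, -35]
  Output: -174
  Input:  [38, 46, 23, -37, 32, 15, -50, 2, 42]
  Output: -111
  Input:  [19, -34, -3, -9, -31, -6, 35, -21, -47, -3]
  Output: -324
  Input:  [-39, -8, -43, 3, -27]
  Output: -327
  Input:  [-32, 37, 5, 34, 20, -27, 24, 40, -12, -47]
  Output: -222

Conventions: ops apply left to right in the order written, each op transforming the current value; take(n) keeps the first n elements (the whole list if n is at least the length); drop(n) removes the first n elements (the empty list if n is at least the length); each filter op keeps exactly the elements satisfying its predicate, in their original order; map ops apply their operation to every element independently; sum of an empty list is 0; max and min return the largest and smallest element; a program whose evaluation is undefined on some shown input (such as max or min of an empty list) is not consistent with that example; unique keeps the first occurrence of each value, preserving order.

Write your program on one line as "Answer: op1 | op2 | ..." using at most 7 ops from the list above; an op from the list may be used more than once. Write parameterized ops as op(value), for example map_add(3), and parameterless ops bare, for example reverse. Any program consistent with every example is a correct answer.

reverse | sort_asc | filter_lt(-6) | filter_odd | map_mul(3) | sum

Check, running the answer program on each example:
  [17, -35, 2, 45, 30] -> [30, 45, 2, -35, 17] -> [-35, 2, 17, 30, 45] -> [-35] -> [-35] -> [-105] -> -105
  [22, -40, -23, 11, -2, 47, -28, 19, -35] -> [-35, 19, -28, 47, -2, 11, -23, -40, 22] -> [-40, -35, -28, -23, -2, 11, 19, 22, 47] -> [-40, -35, -28, -23] -> [-35, -23] -> [-105, -69] -> -174
  [38, 46, 23, -37, 32, 15, -50, 2, 42] -> [42, 2, -50, 15, 32, -37, 23, 46, 38] -> [-50, -37, 2, 15, 23, 32, 38, 42, 46] -> [-50, -37] -> [-37] -> [-111] -> -111
  [19, -34, -3, -9, -31, -6, 35, -21, -47, -3] -> [-3, -47, -21, 35, -6, -31, -9, -3, -34, 19] -> [-47, -34, -31, -21, -9, -6, -3, -3, 19, 35] -> [-47, -34, -31, -21, -9] -> [-47, -31, -21, -9] -> [-141, -93, -63, -27] -> -324
  [-39, -8, -43, 3, -27] -> [-27, 3, -43, -8, -39] -> [-43, -39, -27, -8, 3] -> [-43, -39, -27, -8] -> [-43, -39, -27] -> [-129, -117, -81] -> -327
  [-32, 37, 5, 34, 20, -27, 24, 40, -12, -47] -> [-47, -12, 40, 24, -27, 20, 34, 5, 37, -32] -> [-47, -32, -27, -12, 5, 20, 24, 34, 37, 40] -> [-47, -32, -27, -12] -> [-47, -27] -> [-141, -81] -> -222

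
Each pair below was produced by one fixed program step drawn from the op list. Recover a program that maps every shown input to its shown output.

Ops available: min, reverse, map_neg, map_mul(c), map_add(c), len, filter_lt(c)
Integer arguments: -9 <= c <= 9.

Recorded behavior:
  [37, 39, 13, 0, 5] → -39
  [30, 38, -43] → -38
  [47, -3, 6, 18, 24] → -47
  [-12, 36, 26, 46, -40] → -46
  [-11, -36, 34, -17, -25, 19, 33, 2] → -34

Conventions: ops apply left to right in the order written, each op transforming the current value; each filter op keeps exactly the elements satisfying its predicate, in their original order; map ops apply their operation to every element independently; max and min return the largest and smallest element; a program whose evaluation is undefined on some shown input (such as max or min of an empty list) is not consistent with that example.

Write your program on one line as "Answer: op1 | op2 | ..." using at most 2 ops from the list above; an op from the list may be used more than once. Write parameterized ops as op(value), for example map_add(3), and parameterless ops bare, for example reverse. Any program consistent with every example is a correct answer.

map_neg | min

Check, running the answer program on each example:
  [37, 39, 13, 0, 5] -> [-37, -39, -13, 0, -5] -> -39
  [30, 38, -43] -> [-30, -38, 43] -> -38
  [47, -3, 6, 18, 24] -> [-47, 3, -6, -18, -24] -> -47
  [-12, 36, 26, 46, -40] -> [12, -36, -26, -46, 40] -> -46
  [-11, -36, 34, -17, -25, 19, 33, 2] -> [11, 36, -34, 17, 25, -19, -33, -2] -> -34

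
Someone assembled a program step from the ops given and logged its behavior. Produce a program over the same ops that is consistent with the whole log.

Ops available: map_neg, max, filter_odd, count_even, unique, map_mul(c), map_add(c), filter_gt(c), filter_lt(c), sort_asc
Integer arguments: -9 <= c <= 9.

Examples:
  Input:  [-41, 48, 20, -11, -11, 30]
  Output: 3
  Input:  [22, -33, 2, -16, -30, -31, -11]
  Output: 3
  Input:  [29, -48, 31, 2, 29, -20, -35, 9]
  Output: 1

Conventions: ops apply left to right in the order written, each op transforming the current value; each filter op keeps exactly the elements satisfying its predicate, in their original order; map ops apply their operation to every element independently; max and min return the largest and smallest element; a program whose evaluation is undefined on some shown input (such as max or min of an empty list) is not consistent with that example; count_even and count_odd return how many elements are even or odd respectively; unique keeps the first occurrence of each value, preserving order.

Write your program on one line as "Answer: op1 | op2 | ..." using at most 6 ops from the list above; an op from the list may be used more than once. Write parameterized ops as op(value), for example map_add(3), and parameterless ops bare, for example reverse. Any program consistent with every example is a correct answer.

filter_lt(-1) | map_mul(-7) | map_add(-5) | map_neg | count_even

Check, running the answer program on each example:
  [-41, 48, 20, -11, -11, 30] -> [-41, -11, -11] -> [287, 77, 77] -> [282, 72, 72] -> [-282, -72, -72] -> 3
  [22, -33, 2, -16, -30, -31, -11] -> [-33, -16, -30, -31, -11] -> [231, 112, 210, 217, 77] -> [226, 107, 205, 212, 72] -> [-226, -107, -205, -212, -72] -> 3
  [29, -48, 31, 2, 29, -20, -35, 9] -> [-48, -20, -35] -> [336, 140, 245] -> [331, 135, 240] -> [-331, -135, -240] -> 1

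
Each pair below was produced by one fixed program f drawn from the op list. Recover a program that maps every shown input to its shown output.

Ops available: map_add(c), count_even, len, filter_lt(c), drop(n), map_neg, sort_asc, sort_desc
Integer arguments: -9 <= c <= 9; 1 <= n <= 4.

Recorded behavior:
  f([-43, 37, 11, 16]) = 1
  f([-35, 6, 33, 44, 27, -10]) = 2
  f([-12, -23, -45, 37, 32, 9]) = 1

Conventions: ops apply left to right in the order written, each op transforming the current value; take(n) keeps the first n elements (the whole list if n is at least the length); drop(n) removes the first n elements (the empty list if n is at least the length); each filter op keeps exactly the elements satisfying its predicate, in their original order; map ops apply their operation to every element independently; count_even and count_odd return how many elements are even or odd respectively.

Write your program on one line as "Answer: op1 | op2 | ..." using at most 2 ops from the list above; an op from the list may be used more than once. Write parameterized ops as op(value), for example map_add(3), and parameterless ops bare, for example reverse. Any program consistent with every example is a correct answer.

drop(2) | count_even

Check, running the answer program on each example:
  [-43, 37, 11, 16] -> [11, 16] -> 1
  [-35, 6, 33, 44, 27, -10] -> [33, 44, 27, -10] -> 2
  [-12, -23, -45, 37, 32, 9] -> [-45, 37, 32, 9] -> 1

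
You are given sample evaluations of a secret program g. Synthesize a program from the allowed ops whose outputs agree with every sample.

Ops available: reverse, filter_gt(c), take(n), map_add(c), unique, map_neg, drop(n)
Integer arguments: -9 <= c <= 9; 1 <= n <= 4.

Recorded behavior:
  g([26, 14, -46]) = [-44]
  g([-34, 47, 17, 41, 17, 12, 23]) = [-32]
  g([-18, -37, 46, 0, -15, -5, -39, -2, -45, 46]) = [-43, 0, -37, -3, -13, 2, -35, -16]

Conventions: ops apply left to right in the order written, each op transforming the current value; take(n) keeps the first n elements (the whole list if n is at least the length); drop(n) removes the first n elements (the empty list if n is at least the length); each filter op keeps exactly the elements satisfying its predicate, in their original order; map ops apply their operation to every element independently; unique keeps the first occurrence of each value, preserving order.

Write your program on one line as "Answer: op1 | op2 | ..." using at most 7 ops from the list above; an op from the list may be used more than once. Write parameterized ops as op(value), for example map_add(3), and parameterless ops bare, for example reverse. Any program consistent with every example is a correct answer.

map_neg | filter_gt(-8) | reverse | map_neg | map_add(5) | map_add(-3)

Check, running the answer program on each example:
  [26, 14, -46] -> [-26, -14, 46] -> [46] -> [46] -> [-46] -> [-41] -> [-44]
  [-34, 47, 17, 41, 17, 12, 23] -> [34, -47, -17, -41, -17, -12, -23] -> [34] -> [34] -> [-34] -> [-29] -> [-32]
  [-18, -37, 46, 0, -15, -5, -39, -2, -45, 46] -> [18, 37, -46, 0, 15, 5, 39, 2, 45, -46] -> [18, 37, 0, 15, 5, 39, 2, 45] -> [45, 2, 39, 5, 15, 0, 37, 18] -> [-45, -2, -39, -5, -15, 0, -37, -18] -> [-40, 3, -34, 0, -10, 5, -32, -13] -> [-43, 0, -37, -3, -13, 2, -35, -16]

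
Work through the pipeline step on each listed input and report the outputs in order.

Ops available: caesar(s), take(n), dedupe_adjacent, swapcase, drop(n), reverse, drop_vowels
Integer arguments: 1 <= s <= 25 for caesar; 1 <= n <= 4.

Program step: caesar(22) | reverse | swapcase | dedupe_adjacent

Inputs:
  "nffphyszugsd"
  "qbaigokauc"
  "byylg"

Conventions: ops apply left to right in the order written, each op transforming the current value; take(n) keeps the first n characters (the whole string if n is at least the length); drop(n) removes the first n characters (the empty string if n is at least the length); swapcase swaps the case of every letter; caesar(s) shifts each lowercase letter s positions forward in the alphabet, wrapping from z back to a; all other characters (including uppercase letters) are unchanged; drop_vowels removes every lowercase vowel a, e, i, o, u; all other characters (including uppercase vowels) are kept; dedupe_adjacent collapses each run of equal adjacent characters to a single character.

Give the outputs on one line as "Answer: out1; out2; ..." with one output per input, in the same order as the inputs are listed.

"ZOCQVOUDLBJ"; "YQWGKCEWXM"; "CHUX"

Execution, op by op:
  "nffphyszugsd" -> "jbblduovqcoz" -> "zocqvoudlbbj" -> "ZOCQVOUDLBBJ" -> "ZOCQVOUDLBJ"
  "qbaigokauc" -> "mxweckgwqy" -> "yqwgkcewxm" -> "YQWGKCEWXM" -> "YQWGKCEWXM"
  "byylg" -> "xuuhc" -> "chuux" -> "CHUUX" -> "CHUX"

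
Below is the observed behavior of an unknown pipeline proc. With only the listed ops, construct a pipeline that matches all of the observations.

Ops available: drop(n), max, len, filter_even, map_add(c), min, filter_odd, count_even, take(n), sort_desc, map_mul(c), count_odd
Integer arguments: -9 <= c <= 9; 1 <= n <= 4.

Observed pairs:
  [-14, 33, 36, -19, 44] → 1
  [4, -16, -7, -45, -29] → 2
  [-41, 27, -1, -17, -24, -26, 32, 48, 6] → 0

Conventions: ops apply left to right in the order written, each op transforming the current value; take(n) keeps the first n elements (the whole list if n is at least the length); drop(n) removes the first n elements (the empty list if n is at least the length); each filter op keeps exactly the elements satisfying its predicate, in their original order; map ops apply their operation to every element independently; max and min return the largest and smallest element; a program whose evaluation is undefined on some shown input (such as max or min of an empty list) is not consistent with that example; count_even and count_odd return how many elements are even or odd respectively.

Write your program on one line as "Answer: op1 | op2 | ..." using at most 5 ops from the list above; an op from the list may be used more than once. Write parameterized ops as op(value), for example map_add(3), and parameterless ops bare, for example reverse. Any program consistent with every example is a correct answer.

map_add(8) | take(2) | map_add(7) | count_odd

Check, running the answer program on each example:
  [-14, 33, 36, -19, 44] -> [-6, 41, 44, -11, 52] -> [-6, 41] -> [1, 48] -> 1
  [4, -16, -7, -45, -29] -> [12, -8, 1, -37, -21] -> [12, -8] -> [19, -1] -> 2
  [-41, 27, -1, -17, -24, -26, 32, 48, 6] -> [-33, 35, 7, -9, -16, -18, 40, 56, 14] -> [-33, 35] -> [-26, 42] -> 0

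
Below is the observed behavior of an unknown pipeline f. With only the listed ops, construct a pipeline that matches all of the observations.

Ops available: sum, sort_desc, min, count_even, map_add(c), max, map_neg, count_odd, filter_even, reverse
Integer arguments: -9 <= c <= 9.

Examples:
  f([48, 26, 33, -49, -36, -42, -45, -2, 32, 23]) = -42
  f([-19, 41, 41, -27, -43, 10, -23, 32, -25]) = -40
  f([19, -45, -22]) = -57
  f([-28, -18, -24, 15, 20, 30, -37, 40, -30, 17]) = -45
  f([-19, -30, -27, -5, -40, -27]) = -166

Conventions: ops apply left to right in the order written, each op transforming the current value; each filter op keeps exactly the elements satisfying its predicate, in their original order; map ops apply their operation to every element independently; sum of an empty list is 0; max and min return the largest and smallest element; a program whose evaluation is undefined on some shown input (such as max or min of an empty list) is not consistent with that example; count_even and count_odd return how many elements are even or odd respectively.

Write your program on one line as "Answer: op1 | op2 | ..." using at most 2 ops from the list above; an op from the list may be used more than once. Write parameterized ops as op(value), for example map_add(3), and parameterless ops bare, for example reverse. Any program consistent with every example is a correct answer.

map_add(-3) | sum

Check, running the answer program on each example:
  [48, 26, 33, -49, -36, -42, -45, -2, 32, 23] -> [45, 23, 30, -52, -39, -45, -48, -5, 29, 20] -> -42
  [-19, 41, 41, -27, -43, 10, -23, 32, -25] -> [-22, 38, 38, -30, -46, 7, -26, 29, -28] -> -40
  [19, -45, -22] -> [16, -48, -25] -> -57
  [-28, -18, -24, 15, 20, 30, -37, 40, -30, 17] -> [-31, -21, -27, 12, 17, 27, -40, 37, -33, 14] -> -45
  [-19, -30, -27, -5, -40, -27] -> [-22, -33, -30, -8, -43, -30] -> -166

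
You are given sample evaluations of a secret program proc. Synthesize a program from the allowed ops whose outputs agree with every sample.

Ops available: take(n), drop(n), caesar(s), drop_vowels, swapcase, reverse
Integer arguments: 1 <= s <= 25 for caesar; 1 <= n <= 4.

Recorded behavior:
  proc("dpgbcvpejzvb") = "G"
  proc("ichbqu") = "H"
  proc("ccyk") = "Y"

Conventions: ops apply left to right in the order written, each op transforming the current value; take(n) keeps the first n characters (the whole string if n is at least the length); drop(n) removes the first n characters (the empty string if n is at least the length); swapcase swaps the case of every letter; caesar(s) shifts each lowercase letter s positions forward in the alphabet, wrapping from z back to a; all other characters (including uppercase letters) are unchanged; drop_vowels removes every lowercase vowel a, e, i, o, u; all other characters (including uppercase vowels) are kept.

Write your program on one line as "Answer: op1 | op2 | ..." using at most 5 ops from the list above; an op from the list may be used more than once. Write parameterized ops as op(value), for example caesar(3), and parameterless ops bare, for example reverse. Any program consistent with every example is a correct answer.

swapcase | take(3) | reverse | take(1)

Check, running the answer program on each example:
  "dpgbcvpejzvb" -> "DPGBCVPEJZVB" -> "DPG" -> "GPD" -> "G"
  "ichbqu" -> "ICHBQU" -> "ICH" -> "HCI" -> "H"
  "ccyk" -> "CCYK" -> "CCY" -> "YCC" -> "Y"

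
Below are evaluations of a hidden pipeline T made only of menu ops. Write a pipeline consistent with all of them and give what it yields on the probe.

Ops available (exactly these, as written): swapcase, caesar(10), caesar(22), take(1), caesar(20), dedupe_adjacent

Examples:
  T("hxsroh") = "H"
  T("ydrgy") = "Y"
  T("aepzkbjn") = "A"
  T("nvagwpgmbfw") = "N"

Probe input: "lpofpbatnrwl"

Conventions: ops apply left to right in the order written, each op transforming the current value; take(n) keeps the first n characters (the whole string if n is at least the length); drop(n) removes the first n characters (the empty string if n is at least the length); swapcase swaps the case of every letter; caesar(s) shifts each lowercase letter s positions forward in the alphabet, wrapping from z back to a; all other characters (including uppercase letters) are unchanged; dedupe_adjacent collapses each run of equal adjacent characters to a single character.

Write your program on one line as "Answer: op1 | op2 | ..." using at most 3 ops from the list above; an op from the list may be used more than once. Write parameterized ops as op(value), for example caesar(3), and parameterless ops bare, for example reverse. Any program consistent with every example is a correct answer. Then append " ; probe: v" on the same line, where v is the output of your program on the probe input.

swapcase | take(1) ; probe: "L"

Check, running the answer program on each example:
  "hxsroh" -> "HXSROH" -> "H"
  "ydrgy" -> "YDRGY" -> "Y"
  "aepzkbjn" -> "AEPZKBJN" -> "A"
  "nvagwpgmbfw" -> "NVAGWPGMBFW" -> "N"
  probe: "lpofpbatnrwl" -> "LPOFPBATNRWL" -> "L"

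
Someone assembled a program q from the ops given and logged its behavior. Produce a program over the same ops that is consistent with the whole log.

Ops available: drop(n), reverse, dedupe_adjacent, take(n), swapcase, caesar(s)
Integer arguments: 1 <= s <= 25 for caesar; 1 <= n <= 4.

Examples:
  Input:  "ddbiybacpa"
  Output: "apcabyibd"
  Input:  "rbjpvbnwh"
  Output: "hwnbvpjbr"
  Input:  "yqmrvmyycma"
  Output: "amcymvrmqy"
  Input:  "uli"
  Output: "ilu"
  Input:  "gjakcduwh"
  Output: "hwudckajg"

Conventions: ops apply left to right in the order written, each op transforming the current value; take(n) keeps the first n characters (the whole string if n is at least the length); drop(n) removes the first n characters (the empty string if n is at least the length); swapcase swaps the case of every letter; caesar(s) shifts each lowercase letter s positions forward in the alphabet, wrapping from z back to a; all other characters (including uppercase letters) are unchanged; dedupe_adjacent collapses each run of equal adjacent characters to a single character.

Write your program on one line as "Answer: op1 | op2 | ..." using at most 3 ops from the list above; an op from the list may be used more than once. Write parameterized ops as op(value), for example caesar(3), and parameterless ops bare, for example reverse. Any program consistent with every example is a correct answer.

dedupe_adjacent | reverse

Check, running the answer program on each example:
  "ddbiybacpa" -> "dbiybacpa" -> "apcabyibd"
  "rbjpvbnwh" -> "rbjpvbnwh" -> "hwnbvpjbr"
  "yqmrvmyycma" -> "yqmrvmycma" -> "amcymvrmqy"
  "uli" -> "uli" -> "ilu"
  "gjakcduwh" -> "gjakcduwh" -> "hwudckajg"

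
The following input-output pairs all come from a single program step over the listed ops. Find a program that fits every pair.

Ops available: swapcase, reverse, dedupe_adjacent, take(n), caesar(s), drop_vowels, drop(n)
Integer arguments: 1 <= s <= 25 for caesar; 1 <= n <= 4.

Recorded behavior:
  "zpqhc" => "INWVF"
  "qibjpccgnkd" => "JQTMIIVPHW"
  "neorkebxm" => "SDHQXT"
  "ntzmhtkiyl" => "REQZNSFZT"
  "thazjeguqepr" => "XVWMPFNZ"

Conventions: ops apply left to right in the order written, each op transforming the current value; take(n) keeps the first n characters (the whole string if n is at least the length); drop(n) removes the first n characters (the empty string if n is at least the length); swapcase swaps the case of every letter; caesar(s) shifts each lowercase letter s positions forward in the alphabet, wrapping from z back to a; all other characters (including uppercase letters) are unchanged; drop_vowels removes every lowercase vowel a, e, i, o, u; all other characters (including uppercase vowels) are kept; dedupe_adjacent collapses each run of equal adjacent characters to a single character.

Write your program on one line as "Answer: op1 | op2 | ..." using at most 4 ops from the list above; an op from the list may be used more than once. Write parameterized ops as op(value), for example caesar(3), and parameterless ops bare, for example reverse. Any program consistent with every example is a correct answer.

reverse | drop_vowels | caesar(6) | swapcase

Check, running the answer program on each example:
  "zpqhc" -> "chqpz" -> "chqpz" -> "inwvf" -> "INWVF"
  "qibjpccgnkd" -> "dkngccpjbiq" -> "dkngccpjbq" -> "jqtmiivphw" -> "JQTMIIVPHW"
  "neorkebxm" -> "mxbekroen" -> "mxbkrn" -> "sdhqxt" -> "SDHQXT"
  "ntzmhtkiyl" -> "lyikthmztn" -> "lykthmztn" -> "reqznsfzt" -> "REQZNSFZT"
  "thazjeguqepr" -> "rpequgejzaht" -> "rpqgjzht" -> "xvwmpfnz" -> "XVWMPFNZ"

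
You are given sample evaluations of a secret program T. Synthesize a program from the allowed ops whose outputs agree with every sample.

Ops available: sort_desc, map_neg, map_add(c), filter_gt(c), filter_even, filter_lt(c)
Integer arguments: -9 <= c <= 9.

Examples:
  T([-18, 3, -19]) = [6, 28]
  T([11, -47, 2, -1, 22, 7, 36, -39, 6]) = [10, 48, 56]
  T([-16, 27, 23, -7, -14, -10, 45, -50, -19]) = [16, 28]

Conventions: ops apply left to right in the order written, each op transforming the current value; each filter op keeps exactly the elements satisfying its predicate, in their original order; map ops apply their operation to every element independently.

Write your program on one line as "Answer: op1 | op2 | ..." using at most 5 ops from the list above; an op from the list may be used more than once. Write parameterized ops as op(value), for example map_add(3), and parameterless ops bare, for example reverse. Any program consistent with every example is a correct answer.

map_add(-9) | sort_desc | filter_even | map_neg | filter_gt(4)

Check, running the answer program on each example:
  [-18, 3, -19] -> [-27, -6, -28] -> [-6, -27, -28] -> [-6, -28] -> [6, 28] -> [6, 28]
  [11, -47, 2, -1, 22, 7, 36, -39, 6] -> [2, -56, -7, -10, 13, -2, 27, -48, -3] -> [27, 13, 2, -2, -3, -7, -10, -48, -56] -> [2, -2, -10, -48, -56] -> [-2, 2, 10, 48, 56] -> [10, 48, 56]
  [-16, 27, 23, -7, -14, -10, 45, -50, -19] -> [-25, 18, 14, -16, -23, -19, 36, -59, -28] -> [36, 18, 14, -16, -19, -23, -25, -28, -59] -> [36, 18, 14, -16, -28] -> [-36, -18, -14, 16, 28] -> [16, 28]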